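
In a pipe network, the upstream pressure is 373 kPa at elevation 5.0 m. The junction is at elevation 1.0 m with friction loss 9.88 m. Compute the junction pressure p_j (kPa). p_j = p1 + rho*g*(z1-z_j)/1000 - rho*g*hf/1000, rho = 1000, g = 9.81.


Junction pressure: p_j = p1 + rho*g*(z1 - z_j)/1000 - rho*g*hf/1000.
Elevation term = 1000*9.81*(5.0 - 1.0)/1000 = 39.24 kPa.
Friction term = 1000*9.81*9.88/1000 = 96.923 kPa.
p_j = 373 + 39.24 - 96.923 = 315.32 kPa.

315.32


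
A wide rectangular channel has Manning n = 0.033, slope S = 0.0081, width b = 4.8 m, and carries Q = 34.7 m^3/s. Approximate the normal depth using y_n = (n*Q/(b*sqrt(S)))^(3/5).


We use the wide-channel approximation y_n = (n*Q/(b*sqrt(S)))^(3/5).
sqrt(S) = sqrt(0.0081) = 0.09.
Numerator: n*Q = 0.033 * 34.7 = 1.1451.
Denominator: b*sqrt(S) = 4.8 * 0.09 = 0.432.
arg = 2.6507.
y_n = 2.6507^(3/5) = 1.7948 m.

1.7948


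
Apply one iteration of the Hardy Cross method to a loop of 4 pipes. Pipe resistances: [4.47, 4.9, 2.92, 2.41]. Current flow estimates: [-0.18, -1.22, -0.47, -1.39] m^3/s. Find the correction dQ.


Numerator terms (r*Q*|Q|): 4.47*-0.18*|-0.18| = -0.1448; 4.9*-1.22*|-1.22| = -7.2932; 2.92*-0.47*|-0.47| = -0.645; 2.41*-1.39*|-1.39| = -4.6564.
Sum of numerator = -12.7394.
Denominator terms (r*|Q|): 4.47*|-0.18| = 0.8046; 4.9*|-1.22| = 5.978; 2.92*|-0.47| = 1.3724; 2.41*|-1.39| = 3.3499.
2 * sum of denominator = 2 * 11.5049 = 23.0098.
dQ = --12.7394 / 23.0098 = 0.5537 m^3/s.

0.5537


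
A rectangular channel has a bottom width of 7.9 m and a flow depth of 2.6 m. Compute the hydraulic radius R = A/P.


For a rectangular section:
Flow area A = b * y = 7.9 * 2.6 = 20.54 m^2.
Wetted perimeter P = b + 2y = 7.9 + 2*2.6 = 13.1 m.
Hydraulic radius R = A/P = 20.54 / 13.1 = 1.5679 m.

1.5679


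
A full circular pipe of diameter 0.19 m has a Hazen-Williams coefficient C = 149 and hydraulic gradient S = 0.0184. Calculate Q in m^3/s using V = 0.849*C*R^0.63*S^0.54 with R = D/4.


For a full circular pipe, R = D/4 = 0.19/4 = 0.0475 m.
V = 0.849 * 149 * 0.0475^0.63 * 0.0184^0.54
  = 0.849 * 149 * 0.146662 * 0.115612
  = 2.1449 m/s.
Pipe area A = pi*D^2/4 = pi*0.19^2/4 = 0.0284 m^2.
Q = A * V = 0.0284 * 2.1449 = 0.0608 m^3/s.

0.0608


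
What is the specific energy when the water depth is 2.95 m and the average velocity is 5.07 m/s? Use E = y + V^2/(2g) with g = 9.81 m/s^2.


Specific energy E = y + V^2/(2g).
Velocity head = V^2/(2g) = 5.07^2 / (2*9.81) = 25.7049 / 19.62 = 1.3101 m.
E = 2.95 + 1.3101 = 4.2601 m.

4.2601


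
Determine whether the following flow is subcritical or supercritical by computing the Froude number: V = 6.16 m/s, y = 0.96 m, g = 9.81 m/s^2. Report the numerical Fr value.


The Froude number is defined as Fr = V / sqrt(g*y).
g*y = 9.81 * 0.96 = 9.4176.
sqrt(g*y) = sqrt(9.4176) = 3.0688.
Fr = 6.16 / 3.0688 = 2.0073.
Since Fr > 1, the flow is supercritical.

2.0073


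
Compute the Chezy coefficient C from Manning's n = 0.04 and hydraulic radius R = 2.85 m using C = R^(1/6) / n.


The Chezy coefficient relates to Manning's n through C = R^(1/6) / n.
R^(1/6) = 2.85^(1/6) = 1.190714.
C = 1.190714 / 0.04 = 29.77 m^(1/2)/s.

29.77


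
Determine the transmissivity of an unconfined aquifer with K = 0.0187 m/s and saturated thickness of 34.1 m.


Transmissivity is defined as T = K * h.
T = 0.0187 * 34.1
  = 0.6377 m^2/s.

0.6377


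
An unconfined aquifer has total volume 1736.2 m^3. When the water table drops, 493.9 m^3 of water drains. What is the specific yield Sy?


Specific yield Sy = Volume drained / Total volume.
Sy = 493.9 / 1736.2
   = 0.2845.

0.2845


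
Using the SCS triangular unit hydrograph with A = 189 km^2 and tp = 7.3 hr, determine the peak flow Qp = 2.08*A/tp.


SCS formula: Qp = 2.08 * A / tp.
Qp = 2.08 * 189 / 7.3
   = 393.12 / 7.3
   = 53.85 m^3/s per cm.

53.85


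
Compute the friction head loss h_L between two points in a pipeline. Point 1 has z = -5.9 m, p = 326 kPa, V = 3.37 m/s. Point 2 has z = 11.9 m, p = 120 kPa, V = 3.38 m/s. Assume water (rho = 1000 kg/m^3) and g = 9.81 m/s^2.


Total head at each section: H = z + p/(rho*g) + V^2/(2g).
H1 = -5.9 + 326*1000/(1000*9.81) + 3.37^2/(2*9.81)
   = -5.9 + 33.231 + 0.5788
   = 27.91 m.
H2 = 11.9 + 120*1000/(1000*9.81) + 3.38^2/(2*9.81)
   = 11.9 + 12.232 + 0.5823
   = 24.715 m.
h_L = H1 - H2 = 27.91 - 24.715 = 3.196 m.

3.196


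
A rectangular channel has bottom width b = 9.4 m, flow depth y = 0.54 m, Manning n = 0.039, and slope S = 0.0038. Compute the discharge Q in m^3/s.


For a rectangular channel, the cross-sectional area A = b * y = 9.4 * 0.54 = 5.08 m^2.
The wetted perimeter P = b + 2y = 9.4 + 2*0.54 = 10.48 m.
Hydraulic radius R = A/P = 5.08/10.48 = 0.4844 m.
Velocity V = (1/n)*R^(2/3)*S^(1/2) = (1/0.039)*0.4844^(2/3)*0.0038^(1/2) = 0.9748 m/s.
Discharge Q = A * V = 5.08 * 0.9748 = 4.948 m^3/s.

4.948


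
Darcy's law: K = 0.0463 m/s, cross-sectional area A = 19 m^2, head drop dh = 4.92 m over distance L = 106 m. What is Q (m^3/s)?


Darcy's law: Q = K * A * i, where i = dh/L.
Hydraulic gradient i = 4.92 / 106 = 0.046415.
Q = 0.0463 * 19 * 0.046415
  = 0.0408 m^3/s.

0.0408


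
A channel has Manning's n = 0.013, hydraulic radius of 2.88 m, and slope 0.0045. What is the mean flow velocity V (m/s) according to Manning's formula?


Manning's equation gives V = (1/n) * R^(2/3) * S^(1/2).
First, compute R^(2/3) = 2.88^(2/3) = 2.0242.
Next, S^(1/2) = 0.0045^(1/2) = 0.067082.
Then 1/n = 1/0.013 = 76.92.
V = 76.92 * 2.0242 * 0.067082 = 10.4454 m/s.

10.4454


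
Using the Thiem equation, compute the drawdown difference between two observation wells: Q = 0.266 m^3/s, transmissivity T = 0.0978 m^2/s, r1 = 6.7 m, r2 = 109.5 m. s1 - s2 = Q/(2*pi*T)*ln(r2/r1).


Thiem equation: s1 - s2 = Q/(2*pi*T) * ln(r2/r1).
ln(r2/r1) = ln(109.5/6.7) = 2.7938.
Q/(2*pi*T) = 0.266 / (2*pi*0.0978) = 0.266 / 0.6145 = 0.4329.
s1 - s2 = 0.4329 * 2.7938 = 1.2094 m.

1.2094


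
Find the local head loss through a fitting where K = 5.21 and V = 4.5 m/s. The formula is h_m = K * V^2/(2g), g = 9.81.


Minor loss formula: h_m = K * V^2/(2g).
V^2 = 4.5^2 = 20.25.
V^2/(2g) = 20.25 / 19.62 = 1.0321 m.
h_m = 5.21 * 1.0321 = 5.3773 m.

5.3773


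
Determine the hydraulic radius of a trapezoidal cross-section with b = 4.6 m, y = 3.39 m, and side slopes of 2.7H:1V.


For a trapezoidal section with side slope z:
A = (b + z*y)*y = (4.6 + 2.7*3.39)*3.39 = 46.623 m^2.
P = b + 2*y*sqrt(1 + z^2) = 4.6 + 2*3.39*sqrt(1 + 2.7^2) = 24.121 m.
R = A/P = 46.623 / 24.121 = 1.9328 m.

1.9328


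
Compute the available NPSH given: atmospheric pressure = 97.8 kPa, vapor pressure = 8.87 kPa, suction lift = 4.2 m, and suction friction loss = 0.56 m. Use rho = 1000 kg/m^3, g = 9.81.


NPSHa = p_atm/(rho*g) - z_s - hf_s - p_vap/(rho*g).
p_atm/(rho*g) = 97.8*1000 / (1000*9.81) = 9.969 m.
p_vap/(rho*g) = 8.87*1000 / (1000*9.81) = 0.904 m.
NPSHa = 9.969 - 4.2 - 0.56 - 0.904
      = 4.31 m.

4.31


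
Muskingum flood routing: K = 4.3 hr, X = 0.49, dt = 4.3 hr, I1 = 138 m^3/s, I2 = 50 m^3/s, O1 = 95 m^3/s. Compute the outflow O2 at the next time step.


Muskingum coefficients:
denom = 2*K*(1-X) + dt = 2*4.3*(1-0.49) + 4.3 = 8.686.
C0 = (dt - 2*K*X)/denom = (4.3 - 2*4.3*0.49)/8.686 = 0.0099.
C1 = (dt + 2*K*X)/denom = (4.3 + 2*4.3*0.49)/8.686 = 0.9802.
C2 = (2*K*(1-X) - dt)/denom = 0.0099.
O2 = C0*I2 + C1*I1 + C2*O1
   = 0.0099*50 + 0.9802*138 + 0.0099*95
   = 136.7 m^3/s.

136.7


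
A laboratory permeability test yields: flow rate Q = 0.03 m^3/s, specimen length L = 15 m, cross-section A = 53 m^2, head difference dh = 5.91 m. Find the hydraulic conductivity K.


From K = Q*L / (A*dh):
Numerator: Q*L = 0.03 * 15 = 0.45.
Denominator: A*dh = 53 * 5.91 = 313.23.
K = 0.45 / 313.23 = 0.001437 m/s.

0.001437


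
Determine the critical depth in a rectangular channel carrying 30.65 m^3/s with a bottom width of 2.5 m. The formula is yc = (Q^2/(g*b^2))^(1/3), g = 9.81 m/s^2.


Using yc = (Q^2 / (g * b^2))^(1/3):
Q^2 = 30.65^2 = 939.42.
g * b^2 = 9.81 * 2.5^2 = 9.81 * 6.25 = 61.31.
Q^2 / (g*b^2) = 939.42 / 61.31 = 15.3225.
yc = 15.3225^(1/3) = 2.4837 m.

2.4837


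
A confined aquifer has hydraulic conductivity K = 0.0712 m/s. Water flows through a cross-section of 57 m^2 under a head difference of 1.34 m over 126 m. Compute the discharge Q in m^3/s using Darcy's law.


Darcy's law: Q = K * A * i, where i = dh/L.
Hydraulic gradient i = 1.34 / 126 = 0.010635.
Q = 0.0712 * 57 * 0.010635
  = 0.0432 m^3/s.

0.0432


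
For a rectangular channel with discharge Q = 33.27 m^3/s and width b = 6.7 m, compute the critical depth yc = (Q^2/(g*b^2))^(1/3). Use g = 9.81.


Using yc = (Q^2 / (g * b^2))^(1/3):
Q^2 = 33.27^2 = 1106.89.
g * b^2 = 9.81 * 6.7^2 = 9.81 * 44.89 = 440.37.
Q^2 / (g*b^2) = 1106.89 / 440.37 = 2.5135.
yc = 2.5135^(1/3) = 1.3597 m.

1.3597


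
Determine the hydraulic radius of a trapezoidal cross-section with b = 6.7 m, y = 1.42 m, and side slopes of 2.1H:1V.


For a trapezoidal section with side slope z:
A = (b + z*y)*y = (6.7 + 2.1*1.42)*1.42 = 13.748 m^2.
P = b + 2*y*sqrt(1 + z^2) = 6.7 + 2*1.42*sqrt(1 + 2.1^2) = 13.306 m.
R = A/P = 13.748 / 13.306 = 1.0333 m.

1.0333


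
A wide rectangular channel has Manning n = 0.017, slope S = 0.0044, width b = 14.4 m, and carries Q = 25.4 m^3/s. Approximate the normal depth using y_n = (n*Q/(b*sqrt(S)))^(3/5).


We use the wide-channel approximation y_n = (n*Q/(b*sqrt(S)))^(3/5).
sqrt(S) = sqrt(0.0044) = 0.066332.
Numerator: n*Q = 0.017 * 25.4 = 0.4318.
Denominator: b*sqrt(S) = 14.4 * 0.066332 = 0.955181.
arg = 0.4521.
y_n = 0.4521^(3/5) = 0.621 m.

0.621


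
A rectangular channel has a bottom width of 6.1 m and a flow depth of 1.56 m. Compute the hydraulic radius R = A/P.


For a rectangular section:
Flow area A = b * y = 6.1 * 1.56 = 9.52 m^2.
Wetted perimeter P = b + 2y = 6.1 + 2*1.56 = 9.22 m.
Hydraulic radius R = A/P = 9.52 / 9.22 = 1.0321 m.

1.0321


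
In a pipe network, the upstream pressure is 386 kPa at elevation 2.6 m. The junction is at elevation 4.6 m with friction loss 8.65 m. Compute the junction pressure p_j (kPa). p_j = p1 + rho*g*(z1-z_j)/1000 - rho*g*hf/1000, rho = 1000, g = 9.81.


Junction pressure: p_j = p1 + rho*g*(z1 - z_j)/1000 - rho*g*hf/1000.
Elevation term = 1000*9.81*(2.6 - 4.6)/1000 = -19.62 kPa.
Friction term = 1000*9.81*8.65/1000 = 84.856 kPa.
p_j = 386 + -19.62 - 84.856 = 281.52 kPa.

281.52


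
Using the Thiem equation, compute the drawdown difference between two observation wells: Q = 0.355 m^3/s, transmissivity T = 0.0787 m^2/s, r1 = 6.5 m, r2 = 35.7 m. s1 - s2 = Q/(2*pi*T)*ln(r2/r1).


Thiem equation: s1 - s2 = Q/(2*pi*T) * ln(r2/r1).
ln(r2/r1) = ln(35.7/6.5) = 1.7033.
Q/(2*pi*T) = 0.355 / (2*pi*0.0787) = 0.355 / 0.4945 = 0.7179.
s1 - s2 = 0.7179 * 1.7033 = 1.2229 m.

1.2229


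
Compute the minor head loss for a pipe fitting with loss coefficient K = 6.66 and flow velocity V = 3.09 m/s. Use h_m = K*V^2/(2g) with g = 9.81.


Minor loss formula: h_m = K * V^2/(2g).
V^2 = 3.09^2 = 9.5481.
V^2/(2g) = 9.5481 / 19.62 = 0.4867 m.
h_m = 6.66 * 0.4867 = 3.2411 m.

3.2411


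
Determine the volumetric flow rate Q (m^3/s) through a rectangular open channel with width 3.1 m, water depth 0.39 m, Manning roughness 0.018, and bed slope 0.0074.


For a rectangular channel, the cross-sectional area A = b * y = 3.1 * 0.39 = 1.21 m^2.
The wetted perimeter P = b + 2y = 3.1 + 2*0.39 = 3.88 m.
Hydraulic radius R = A/P = 1.21/3.88 = 0.3116 m.
Velocity V = (1/n)*R^(2/3)*S^(1/2) = (1/0.018)*0.3116^(2/3)*0.0074^(1/2) = 2.1965 m/s.
Discharge Q = A * V = 1.21 * 2.1965 = 2.656 m^3/s.

2.656


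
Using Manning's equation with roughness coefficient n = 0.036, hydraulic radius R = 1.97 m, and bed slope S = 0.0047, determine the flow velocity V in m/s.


Manning's equation gives V = (1/n) * R^(2/3) * S^(1/2).
First, compute R^(2/3) = 1.97^(2/3) = 1.5715.
Next, S^(1/2) = 0.0047^(1/2) = 0.068557.
Then 1/n = 1/0.036 = 27.78.
V = 27.78 * 1.5715 * 0.068557 = 2.9927 m/s.

2.9927


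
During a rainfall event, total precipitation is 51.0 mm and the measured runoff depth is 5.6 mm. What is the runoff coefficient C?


The runoff coefficient C = runoff depth / rainfall depth.
C = 5.6 / 51.0
  = 0.1098.

0.1098


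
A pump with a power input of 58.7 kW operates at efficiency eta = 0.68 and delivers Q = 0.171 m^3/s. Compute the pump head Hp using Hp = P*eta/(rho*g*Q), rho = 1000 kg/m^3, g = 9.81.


Pump head formula: Hp = P * eta / (rho * g * Q).
Numerator: P * eta = 58.7 * 1000 * 0.68 = 39916.0 W.
Denominator: rho * g * Q = 1000 * 9.81 * 0.171 = 1677.51.
Hp = 39916.0 / 1677.51 = 23.79 m.

23.79


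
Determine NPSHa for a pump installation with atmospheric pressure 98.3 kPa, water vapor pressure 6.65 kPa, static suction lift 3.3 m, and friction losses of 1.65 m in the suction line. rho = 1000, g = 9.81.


NPSHa = p_atm/(rho*g) - z_s - hf_s - p_vap/(rho*g).
p_atm/(rho*g) = 98.3*1000 / (1000*9.81) = 10.02 m.
p_vap/(rho*g) = 6.65*1000 / (1000*9.81) = 0.678 m.
NPSHa = 10.02 - 3.3 - 1.65 - 0.678
      = 4.39 m.

4.39


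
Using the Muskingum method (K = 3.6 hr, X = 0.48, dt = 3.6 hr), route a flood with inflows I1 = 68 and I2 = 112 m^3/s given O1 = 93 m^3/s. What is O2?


Muskingum coefficients:
denom = 2*K*(1-X) + dt = 2*3.6*(1-0.48) + 3.6 = 7.344.
C0 = (dt - 2*K*X)/denom = (3.6 - 2*3.6*0.48)/7.344 = 0.0196.
C1 = (dt + 2*K*X)/denom = (3.6 + 2*3.6*0.48)/7.344 = 0.9608.
C2 = (2*K*(1-X) - dt)/denom = 0.0196.
O2 = C0*I2 + C1*I1 + C2*O1
   = 0.0196*112 + 0.9608*68 + 0.0196*93
   = 69.35 m^3/s.

69.35


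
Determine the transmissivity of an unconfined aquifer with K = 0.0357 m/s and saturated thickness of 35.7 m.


Transmissivity is defined as T = K * h.
T = 0.0357 * 35.7
  = 1.2745 m^2/s.

1.2745


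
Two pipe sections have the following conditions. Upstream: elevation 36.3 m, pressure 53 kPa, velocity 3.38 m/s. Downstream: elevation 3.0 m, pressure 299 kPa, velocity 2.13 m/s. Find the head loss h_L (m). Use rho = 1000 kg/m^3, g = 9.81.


Total head at each section: H = z + p/(rho*g) + V^2/(2g).
H1 = 36.3 + 53*1000/(1000*9.81) + 3.38^2/(2*9.81)
   = 36.3 + 5.403 + 0.5823
   = 42.285 m.
H2 = 3.0 + 299*1000/(1000*9.81) + 2.13^2/(2*9.81)
   = 3.0 + 30.479 + 0.2312
   = 33.71 m.
h_L = H1 - H2 = 42.285 - 33.71 = 8.575 m.

8.575


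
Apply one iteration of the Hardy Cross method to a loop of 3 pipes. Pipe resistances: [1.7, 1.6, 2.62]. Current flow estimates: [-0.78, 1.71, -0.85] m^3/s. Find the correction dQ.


Numerator terms (r*Q*|Q|): 1.7*-0.78*|-0.78| = -1.0343; 1.6*1.71*|1.71| = 4.6786; 2.62*-0.85*|-0.85| = -1.8929.
Sum of numerator = 1.7513.
Denominator terms (r*|Q|): 1.7*|-0.78| = 1.326; 1.6*|1.71| = 2.736; 2.62*|-0.85| = 2.227.
2 * sum of denominator = 2 * 6.289 = 12.578.
dQ = -1.7513 / 12.578 = -0.1392 m^3/s.

-0.1392


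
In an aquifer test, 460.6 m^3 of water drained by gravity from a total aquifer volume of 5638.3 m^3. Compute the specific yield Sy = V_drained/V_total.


Specific yield Sy = Volume drained / Total volume.
Sy = 460.6 / 5638.3
   = 0.0817.

0.0817


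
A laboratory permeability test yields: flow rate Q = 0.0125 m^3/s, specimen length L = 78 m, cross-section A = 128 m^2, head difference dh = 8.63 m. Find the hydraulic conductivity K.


From K = Q*L / (A*dh):
Numerator: Q*L = 0.0125 * 78 = 0.975.
Denominator: A*dh = 128 * 8.63 = 1104.64.
K = 0.975 / 1104.64 = 0.000883 m/s.

0.000883


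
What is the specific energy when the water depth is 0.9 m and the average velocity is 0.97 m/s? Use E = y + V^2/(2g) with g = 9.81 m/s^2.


Specific energy E = y + V^2/(2g).
Velocity head = V^2/(2g) = 0.97^2 / (2*9.81) = 0.9409 / 19.62 = 0.048 m.
E = 0.9 + 0.048 = 0.948 m.

0.948


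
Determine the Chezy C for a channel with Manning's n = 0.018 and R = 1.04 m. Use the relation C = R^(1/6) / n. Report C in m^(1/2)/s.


The Chezy coefficient relates to Manning's n through C = R^(1/6) / n.
R^(1/6) = 1.04^(1/6) = 1.006558.
C = 1.006558 / 0.018 = 55.92 m^(1/2)/s.

55.92


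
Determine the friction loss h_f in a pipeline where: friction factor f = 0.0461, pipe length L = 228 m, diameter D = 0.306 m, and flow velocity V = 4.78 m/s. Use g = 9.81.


Darcy-Weisbach equation: h_f = f * (L/D) * V^2/(2g).
f * L/D = 0.0461 * 228/0.306 = 34.349.
V^2/(2g) = 4.78^2 / (2*9.81) = 22.8484 / 19.62 = 1.1645 m.
h_f = 34.349 * 1.1645 = 40.001 m.

40.001


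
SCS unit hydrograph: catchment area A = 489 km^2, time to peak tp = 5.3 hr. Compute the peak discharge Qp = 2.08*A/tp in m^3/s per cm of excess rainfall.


SCS formula: Qp = 2.08 * A / tp.
Qp = 2.08 * 489 / 5.3
   = 1017.12 / 5.3
   = 191.91 m^3/s per cm.

191.91


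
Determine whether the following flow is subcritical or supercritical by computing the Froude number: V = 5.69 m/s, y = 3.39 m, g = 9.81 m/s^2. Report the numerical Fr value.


The Froude number is defined as Fr = V / sqrt(g*y).
g*y = 9.81 * 3.39 = 33.2559.
sqrt(g*y) = sqrt(33.2559) = 5.7668.
Fr = 5.69 / 5.7668 = 0.9867.
Since Fr < 1, the flow is subcritical.

0.9867


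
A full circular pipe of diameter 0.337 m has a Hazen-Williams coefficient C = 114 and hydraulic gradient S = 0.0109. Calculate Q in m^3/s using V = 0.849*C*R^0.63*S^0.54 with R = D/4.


For a full circular pipe, R = D/4 = 0.337/4 = 0.0843 m.
V = 0.849 * 114 * 0.0843^0.63 * 0.0109^0.54
  = 0.849 * 114 * 0.210431 * 0.087139
  = 1.7747 m/s.
Pipe area A = pi*D^2/4 = pi*0.337^2/4 = 0.0892 m^2.
Q = A * V = 0.0892 * 1.7747 = 0.1583 m^3/s.

0.1583


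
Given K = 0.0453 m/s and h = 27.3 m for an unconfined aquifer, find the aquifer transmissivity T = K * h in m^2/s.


Transmissivity is defined as T = K * h.
T = 0.0453 * 27.3
  = 1.2367 m^2/s.

1.2367


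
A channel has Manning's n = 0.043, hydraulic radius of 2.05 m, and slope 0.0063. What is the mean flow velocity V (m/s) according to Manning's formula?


Manning's equation gives V = (1/n) * R^(2/3) * S^(1/2).
First, compute R^(2/3) = 2.05^(2/3) = 1.6137.
Next, S^(1/2) = 0.0063^(1/2) = 0.079373.
Then 1/n = 1/0.043 = 23.26.
V = 23.26 * 1.6137 * 0.079373 = 2.9788 m/s.

2.9788


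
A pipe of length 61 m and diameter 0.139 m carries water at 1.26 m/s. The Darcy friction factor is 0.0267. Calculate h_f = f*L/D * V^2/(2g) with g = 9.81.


Darcy-Weisbach equation: h_f = f * (L/D) * V^2/(2g).
f * L/D = 0.0267 * 61/0.139 = 11.7173.
V^2/(2g) = 1.26^2 / (2*9.81) = 1.5876 / 19.62 = 0.0809 m.
h_f = 11.7173 * 0.0809 = 0.948 m.

0.948


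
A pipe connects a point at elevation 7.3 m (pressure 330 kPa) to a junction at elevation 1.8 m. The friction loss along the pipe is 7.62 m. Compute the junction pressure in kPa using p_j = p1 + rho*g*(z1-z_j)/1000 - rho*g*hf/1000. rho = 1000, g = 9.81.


Junction pressure: p_j = p1 + rho*g*(z1 - z_j)/1000 - rho*g*hf/1000.
Elevation term = 1000*9.81*(7.3 - 1.8)/1000 = 53.955 kPa.
Friction term = 1000*9.81*7.62/1000 = 74.752 kPa.
p_j = 330 + 53.955 - 74.752 = 309.2 kPa.

309.2


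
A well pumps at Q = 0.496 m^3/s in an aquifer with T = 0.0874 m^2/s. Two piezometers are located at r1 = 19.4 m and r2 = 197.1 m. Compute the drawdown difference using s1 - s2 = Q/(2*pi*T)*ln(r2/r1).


Thiem equation: s1 - s2 = Q/(2*pi*T) * ln(r2/r1).
ln(r2/r1) = ln(197.1/19.4) = 2.3184.
Q/(2*pi*T) = 0.496 / (2*pi*0.0874) = 0.496 / 0.5492 = 0.9032.
s1 - s2 = 0.9032 * 2.3184 = 2.094 m.

2.094


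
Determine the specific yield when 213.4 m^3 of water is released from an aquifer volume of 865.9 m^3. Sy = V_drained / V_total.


Specific yield Sy = Volume drained / Total volume.
Sy = 213.4 / 865.9
   = 0.2464.

0.2464


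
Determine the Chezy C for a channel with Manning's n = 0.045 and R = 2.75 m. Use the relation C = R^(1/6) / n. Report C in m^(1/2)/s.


The Chezy coefficient relates to Manning's n through C = R^(1/6) / n.
R^(1/6) = 2.75^(1/6) = 1.183647.
C = 1.183647 / 0.045 = 26.3 m^(1/2)/s.

26.3


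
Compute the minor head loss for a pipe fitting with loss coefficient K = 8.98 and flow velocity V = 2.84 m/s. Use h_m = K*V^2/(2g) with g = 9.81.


Minor loss formula: h_m = K * V^2/(2g).
V^2 = 2.84^2 = 8.0656.
V^2/(2g) = 8.0656 / 19.62 = 0.4111 m.
h_m = 8.98 * 0.4111 = 3.6916 m.

3.6916


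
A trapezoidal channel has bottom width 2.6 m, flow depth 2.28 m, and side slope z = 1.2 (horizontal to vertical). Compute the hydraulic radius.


For a trapezoidal section with side slope z:
A = (b + z*y)*y = (2.6 + 1.2*2.28)*2.28 = 12.166 m^2.
P = b + 2*y*sqrt(1 + z^2) = 2.6 + 2*2.28*sqrt(1 + 1.2^2) = 9.723 m.
R = A/P = 12.166 / 9.723 = 1.2513 m.

1.2513


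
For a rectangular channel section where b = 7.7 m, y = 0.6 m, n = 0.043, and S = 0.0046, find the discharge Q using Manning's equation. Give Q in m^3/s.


For a rectangular channel, the cross-sectional area A = b * y = 7.7 * 0.6 = 4.62 m^2.
The wetted perimeter P = b + 2y = 7.7 + 2*0.6 = 8.9 m.
Hydraulic radius R = A/P = 4.62/8.9 = 0.5191 m.
Velocity V = (1/n)*R^(2/3)*S^(1/2) = (1/0.043)*0.5191^(2/3)*0.0046^(1/2) = 1.0188 m/s.
Discharge Q = A * V = 4.62 * 1.0188 = 4.707 m^3/s.

4.707


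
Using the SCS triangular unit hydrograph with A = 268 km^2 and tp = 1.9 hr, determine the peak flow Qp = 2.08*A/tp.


SCS formula: Qp = 2.08 * A / tp.
Qp = 2.08 * 268 / 1.9
   = 557.44 / 1.9
   = 293.39 m^3/s per cm.

293.39


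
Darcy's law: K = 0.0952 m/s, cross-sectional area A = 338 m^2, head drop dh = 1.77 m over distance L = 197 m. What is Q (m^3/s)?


Darcy's law: Q = K * A * i, where i = dh/L.
Hydraulic gradient i = 1.77 / 197 = 0.008985.
Q = 0.0952 * 338 * 0.008985
  = 0.2891 m^3/s.

0.2891


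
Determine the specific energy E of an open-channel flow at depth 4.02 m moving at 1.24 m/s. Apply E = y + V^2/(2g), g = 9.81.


Specific energy E = y + V^2/(2g).
Velocity head = V^2/(2g) = 1.24^2 / (2*9.81) = 1.5376 / 19.62 = 0.0784 m.
E = 4.02 + 0.0784 = 4.0984 m.

4.0984


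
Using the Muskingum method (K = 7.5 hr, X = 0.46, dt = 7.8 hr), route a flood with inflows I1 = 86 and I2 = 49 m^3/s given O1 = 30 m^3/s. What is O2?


Muskingum coefficients:
denom = 2*K*(1-X) + dt = 2*7.5*(1-0.46) + 7.8 = 15.9.
C0 = (dt - 2*K*X)/denom = (7.8 - 2*7.5*0.46)/15.9 = 0.0566.
C1 = (dt + 2*K*X)/denom = (7.8 + 2*7.5*0.46)/15.9 = 0.9245.
C2 = (2*K*(1-X) - dt)/denom = 0.0189.
O2 = C0*I2 + C1*I1 + C2*O1
   = 0.0566*49 + 0.9245*86 + 0.0189*30
   = 82.85 m^3/s.

82.85


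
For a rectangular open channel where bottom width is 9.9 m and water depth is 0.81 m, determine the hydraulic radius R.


For a rectangular section:
Flow area A = b * y = 9.9 * 0.81 = 8.02 m^2.
Wetted perimeter P = b + 2y = 9.9 + 2*0.81 = 11.52 m.
Hydraulic radius R = A/P = 8.02 / 11.52 = 0.6961 m.

0.6961


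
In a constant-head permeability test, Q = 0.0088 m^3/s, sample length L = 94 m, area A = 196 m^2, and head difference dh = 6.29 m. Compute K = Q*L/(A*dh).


From K = Q*L / (A*dh):
Numerator: Q*L = 0.0088 * 94 = 0.8272.
Denominator: A*dh = 196 * 6.29 = 1232.84.
K = 0.8272 / 1232.84 = 0.000671 m/s.

0.000671


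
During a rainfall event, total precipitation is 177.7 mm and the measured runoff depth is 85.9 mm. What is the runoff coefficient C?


The runoff coefficient C = runoff depth / rainfall depth.
C = 85.9 / 177.7
  = 0.4834.

0.4834


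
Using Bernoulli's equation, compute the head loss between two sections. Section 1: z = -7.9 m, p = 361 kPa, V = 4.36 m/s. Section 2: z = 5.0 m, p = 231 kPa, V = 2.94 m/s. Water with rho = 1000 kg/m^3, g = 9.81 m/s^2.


Total head at each section: H = z + p/(rho*g) + V^2/(2g).
H1 = -7.9 + 361*1000/(1000*9.81) + 4.36^2/(2*9.81)
   = -7.9 + 36.799 + 0.9689
   = 29.868 m.
H2 = 5.0 + 231*1000/(1000*9.81) + 2.94^2/(2*9.81)
   = 5.0 + 23.547 + 0.4406
   = 28.988 m.
h_L = H1 - H2 = 29.868 - 28.988 = 0.88 m.

0.88


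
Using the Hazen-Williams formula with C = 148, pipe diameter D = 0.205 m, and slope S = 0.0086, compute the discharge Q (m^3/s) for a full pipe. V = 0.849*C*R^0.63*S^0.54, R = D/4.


For a full circular pipe, R = D/4 = 0.205/4 = 0.0512 m.
V = 0.849 * 148 * 0.0512^0.63 * 0.0086^0.54
  = 0.849 * 148 * 0.153853 * 0.076671
  = 1.4822 m/s.
Pipe area A = pi*D^2/4 = pi*0.205^2/4 = 0.033 m^2.
Q = A * V = 0.033 * 1.4822 = 0.0489 m^3/s.

0.0489


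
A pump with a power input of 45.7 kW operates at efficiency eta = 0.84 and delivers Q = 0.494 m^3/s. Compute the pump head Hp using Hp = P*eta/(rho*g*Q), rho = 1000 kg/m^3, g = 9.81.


Pump head formula: Hp = P * eta / (rho * g * Q).
Numerator: P * eta = 45.7 * 1000 * 0.84 = 38388.0 W.
Denominator: rho * g * Q = 1000 * 9.81 * 0.494 = 4846.14.
Hp = 38388.0 / 4846.14 = 7.92 m.

7.92


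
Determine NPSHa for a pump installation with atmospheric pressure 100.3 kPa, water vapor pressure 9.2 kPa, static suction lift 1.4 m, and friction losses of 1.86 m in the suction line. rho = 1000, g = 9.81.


NPSHa = p_atm/(rho*g) - z_s - hf_s - p_vap/(rho*g).
p_atm/(rho*g) = 100.3*1000 / (1000*9.81) = 10.224 m.
p_vap/(rho*g) = 9.2*1000 / (1000*9.81) = 0.938 m.
NPSHa = 10.224 - 1.4 - 1.86 - 0.938
      = 6.03 m.

6.03


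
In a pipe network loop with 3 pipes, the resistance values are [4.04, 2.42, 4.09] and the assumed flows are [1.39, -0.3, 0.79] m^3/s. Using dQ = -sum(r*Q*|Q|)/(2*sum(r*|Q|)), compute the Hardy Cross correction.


Numerator terms (r*Q*|Q|): 4.04*1.39*|1.39| = 7.8057; 2.42*-0.3*|-0.3| = -0.2178; 4.09*0.79*|0.79| = 2.5526.
Sum of numerator = 10.1405.
Denominator terms (r*|Q|): 4.04*|1.39| = 5.6156; 2.42*|-0.3| = 0.726; 4.09*|0.79| = 3.2311.
2 * sum of denominator = 2 * 9.5727 = 19.1454.
dQ = -10.1405 / 19.1454 = -0.5297 m^3/s.

-0.5297


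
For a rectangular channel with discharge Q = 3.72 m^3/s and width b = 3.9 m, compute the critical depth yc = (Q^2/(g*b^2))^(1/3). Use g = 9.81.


Using yc = (Q^2 / (g * b^2))^(1/3):
Q^2 = 3.72^2 = 13.84.
g * b^2 = 9.81 * 3.9^2 = 9.81 * 15.21 = 149.21.
Q^2 / (g*b^2) = 13.84 / 149.21 = 0.0928.
yc = 0.0928^(1/3) = 0.4527 m.

0.4527


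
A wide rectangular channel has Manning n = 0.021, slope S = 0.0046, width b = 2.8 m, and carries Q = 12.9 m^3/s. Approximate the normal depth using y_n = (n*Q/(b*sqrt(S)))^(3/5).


We use the wide-channel approximation y_n = (n*Q/(b*sqrt(S)))^(3/5).
sqrt(S) = sqrt(0.0046) = 0.067823.
Numerator: n*Q = 0.021 * 12.9 = 0.2709.
Denominator: b*sqrt(S) = 2.8 * 0.067823 = 0.189904.
arg = 1.4265.
y_n = 1.4265^(3/5) = 1.2376 m.

1.2376


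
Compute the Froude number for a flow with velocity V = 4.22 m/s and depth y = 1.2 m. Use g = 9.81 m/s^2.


The Froude number is defined as Fr = V / sqrt(g*y).
g*y = 9.81 * 1.2 = 11.772.
sqrt(g*y) = sqrt(11.772) = 3.431.
Fr = 4.22 / 3.431 = 1.2299.

1.2299


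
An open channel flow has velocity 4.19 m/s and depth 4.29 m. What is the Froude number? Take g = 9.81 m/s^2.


The Froude number is defined as Fr = V / sqrt(g*y).
g*y = 9.81 * 4.29 = 42.0849.
sqrt(g*y) = sqrt(42.0849) = 6.4873.
Fr = 4.19 / 6.4873 = 0.6459.

0.6459


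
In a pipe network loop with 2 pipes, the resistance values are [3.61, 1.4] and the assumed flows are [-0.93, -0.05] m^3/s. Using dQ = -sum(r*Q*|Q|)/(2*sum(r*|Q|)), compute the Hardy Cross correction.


Numerator terms (r*Q*|Q|): 3.61*-0.93*|-0.93| = -3.1223; 1.4*-0.05*|-0.05| = -0.0035.
Sum of numerator = -3.1258.
Denominator terms (r*|Q|): 3.61*|-0.93| = 3.3573; 1.4*|-0.05| = 0.07.
2 * sum of denominator = 2 * 3.4273 = 6.8546.
dQ = --3.1258 / 6.8546 = 0.456 m^3/s.

0.456


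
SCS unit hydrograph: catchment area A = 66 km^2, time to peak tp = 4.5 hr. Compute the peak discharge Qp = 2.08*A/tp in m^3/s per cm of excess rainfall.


SCS formula: Qp = 2.08 * A / tp.
Qp = 2.08 * 66 / 4.5
   = 137.28 / 4.5
   = 30.51 m^3/s per cm.

30.51


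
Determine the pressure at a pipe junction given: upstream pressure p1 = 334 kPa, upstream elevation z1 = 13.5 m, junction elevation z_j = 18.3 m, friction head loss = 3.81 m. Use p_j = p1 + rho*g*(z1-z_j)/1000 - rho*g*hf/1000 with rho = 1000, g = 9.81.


Junction pressure: p_j = p1 + rho*g*(z1 - z_j)/1000 - rho*g*hf/1000.
Elevation term = 1000*9.81*(13.5 - 18.3)/1000 = -47.088 kPa.
Friction term = 1000*9.81*3.81/1000 = 37.376 kPa.
p_j = 334 + -47.088 - 37.376 = 249.54 kPa.

249.54


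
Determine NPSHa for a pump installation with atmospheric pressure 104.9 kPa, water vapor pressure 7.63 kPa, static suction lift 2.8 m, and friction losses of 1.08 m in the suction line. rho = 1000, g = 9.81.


NPSHa = p_atm/(rho*g) - z_s - hf_s - p_vap/(rho*g).
p_atm/(rho*g) = 104.9*1000 / (1000*9.81) = 10.693 m.
p_vap/(rho*g) = 7.63*1000 / (1000*9.81) = 0.778 m.
NPSHa = 10.693 - 2.8 - 1.08 - 0.778
      = 6.04 m.

6.04


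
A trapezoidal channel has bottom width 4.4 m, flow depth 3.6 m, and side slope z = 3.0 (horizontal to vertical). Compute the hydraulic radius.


For a trapezoidal section with side slope z:
A = (b + z*y)*y = (4.4 + 3.0*3.6)*3.6 = 54.72 m^2.
P = b + 2*y*sqrt(1 + z^2) = 4.4 + 2*3.6*sqrt(1 + 3.0^2) = 27.168 m.
R = A/P = 54.72 / 27.168 = 2.0141 m.

2.0141


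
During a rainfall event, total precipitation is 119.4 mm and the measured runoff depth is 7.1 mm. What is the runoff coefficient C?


The runoff coefficient C = runoff depth / rainfall depth.
C = 7.1 / 119.4
  = 0.0595.

0.0595


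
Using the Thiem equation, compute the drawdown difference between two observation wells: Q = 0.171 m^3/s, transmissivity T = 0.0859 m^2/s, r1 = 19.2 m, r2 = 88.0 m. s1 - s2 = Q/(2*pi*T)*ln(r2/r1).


Thiem equation: s1 - s2 = Q/(2*pi*T) * ln(r2/r1).
ln(r2/r1) = ln(88.0/19.2) = 1.5224.
Q/(2*pi*T) = 0.171 / (2*pi*0.0859) = 0.171 / 0.5397 = 0.3168.
s1 - s2 = 0.3168 * 1.5224 = 0.4823 m.

0.4823


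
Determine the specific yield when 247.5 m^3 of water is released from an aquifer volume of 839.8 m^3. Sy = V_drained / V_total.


Specific yield Sy = Volume drained / Total volume.
Sy = 247.5 / 839.8
   = 0.2947.

0.2947


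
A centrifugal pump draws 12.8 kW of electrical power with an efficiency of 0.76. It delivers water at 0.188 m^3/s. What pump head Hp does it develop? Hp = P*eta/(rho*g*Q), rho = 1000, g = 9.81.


Pump head formula: Hp = P * eta / (rho * g * Q).
Numerator: P * eta = 12.8 * 1000 * 0.76 = 9728.0 W.
Denominator: rho * g * Q = 1000 * 9.81 * 0.188 = 1844.28.
Hp = 9728.0 / 1844.28 = 5.27 m.

5.27


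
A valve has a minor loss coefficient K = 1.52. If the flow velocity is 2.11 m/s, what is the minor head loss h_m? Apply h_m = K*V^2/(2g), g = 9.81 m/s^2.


Minor loss formula: h_m = K * V^2/(2g).
V^2 = 2.11^2 = 4.4521.
V^2/(2g) = 4.4521 / 19.62 = 0.2269 m.
h_m = 1.52 * 0.2269 = 0.3449 m.

0.3449


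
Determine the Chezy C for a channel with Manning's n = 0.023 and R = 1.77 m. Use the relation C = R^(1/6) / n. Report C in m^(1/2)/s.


The Chezy coefficient relates to Manning's n through C = R^(1/6) / n.
R^(1/6) = 1.77^(1/6) = 1.099838.
C = 1.099838 / 0.023 = 47.82 m^(1/2)/s.

47.82


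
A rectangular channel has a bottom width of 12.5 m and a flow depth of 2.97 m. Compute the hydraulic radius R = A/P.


For a rectangular section:
Flow area A = b * y = 12.5 * 2.97 = 37.12 m^2.
Wetted perimeter P = b + 2y = 12.5 + 2*2.97 = 18.44 m.
Hydraulic radius R = A/P = 37.12 / 18.44 = 2.0133 m.

2.0133


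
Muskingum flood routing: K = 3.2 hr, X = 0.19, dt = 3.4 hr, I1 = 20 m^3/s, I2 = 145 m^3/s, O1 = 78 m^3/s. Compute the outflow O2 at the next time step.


Muskingum coefficients:
denom = 2*K*(1-X) + dt = 2*3.2*(1-0.19) + 3.4 = 8.584.
C0 = (dt - 2*K*X)/denom = (3.4 - 2*3.2*0.19)/8.584 = 0.2544.
C1 = (dt + 2*K*X)/denom = (3.4 + 2*3.2*0.19)/8.584 = 0.5377.
C2 = (2*K*(1-X) - dt)/denom = 0.2078.
O2 = C0*I2 + C1*I1 + C2*O1
   = 0.2544*145 + 0.5377*20 + 0.2078*78
   = 63.86 m^3/s.

63.86


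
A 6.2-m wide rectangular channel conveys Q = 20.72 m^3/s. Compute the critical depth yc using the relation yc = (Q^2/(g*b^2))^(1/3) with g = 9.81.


Using yc = (Q^2 / (g * b^2))^(1/3):
Q^2 = 20.72^2 = 429.32.
g * b^2 = 9.81 * 6.2^2 = 9.81 * 38.44 = 377.1.
Q^2 / (g*b^2) = 429.32 / 377.1 = 1.1385.
yc = 1.1385^(1/3) = 1.0442 m.

1.0442


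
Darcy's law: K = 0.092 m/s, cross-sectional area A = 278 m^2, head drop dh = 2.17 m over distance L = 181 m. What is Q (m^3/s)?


Darcy's law: Q = K * A * i, where i = dh/L.
Hydraulic gradient i = 2.17 / 181 = 0.011989.
Q = 0.092 * 278 * 0.011989
  = 0.3066 m^3/s.

0.3066


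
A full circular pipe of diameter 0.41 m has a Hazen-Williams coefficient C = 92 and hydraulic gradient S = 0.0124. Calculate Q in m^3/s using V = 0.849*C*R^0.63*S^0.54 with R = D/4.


For a full circular pipe, R = D/4 = 0.41/4 = 0.1025 m.
V = 0.849 * 92 * 0.1025^0.63 * 0.0124^0.54
  = 0.849 * 92 * 0.238098 * 0.093422
  = 1.7374 m/s.
Pipe area A = pi*D^2/4 = pi*0.41^2/4 = 0.132 m^2.
Q = A * V = 0.132 * 1.7374 = 0.2294 m^3/s.

0.2294


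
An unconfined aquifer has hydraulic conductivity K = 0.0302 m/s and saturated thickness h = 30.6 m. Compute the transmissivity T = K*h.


Transmissivity is defined as T = K * h.
T = 0.0302 * 30.6
  = 0.9241 m^2/s.

0.9241


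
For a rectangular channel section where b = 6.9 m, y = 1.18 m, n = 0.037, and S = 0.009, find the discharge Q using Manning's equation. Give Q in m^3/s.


For a rectangular channel, the cross-sectional area A = b * y = 6.9 * 1.18 = 8.14 m^2.
The wetted perimeter P = b + 2y = 6.9 + 2*1.18 = 9.26 m.
Hydraulic radius R = A/P = 8.14/9.26 = 0.8793 m.
Velocity V = (1/n)*R^(2/3)*S^(1/2) = (1/0.037)*0.8793^(2/3)*0.009^(1/2) = 2.3532 m/s.
Discharge Q = A * V = 8.14 * 2.3532 = 19.16 m^3/s.

19.16


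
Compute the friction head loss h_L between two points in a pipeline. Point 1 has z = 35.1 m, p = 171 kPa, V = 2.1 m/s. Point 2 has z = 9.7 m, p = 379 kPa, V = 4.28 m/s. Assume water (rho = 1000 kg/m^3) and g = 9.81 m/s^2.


Total head at each section: H = z + p/(rho*g) + V^2/(2g).
H1 = 35.1 + 171*1000/(1000*9.81) + 2.1^2/(2*9.81)
   = 35.1 + 17.431 + 0.2248
   = 52.756 m.
H2 = 9.7 + 379*1000/(1000*9.81) + 4.28^2/(2*9.81)
   = 9.7 + 38.634 + 0.9337
   = 49.268 m.
h_L = H1 - H2 = 52.756 - 49.268 = 3.488 m.

3.488


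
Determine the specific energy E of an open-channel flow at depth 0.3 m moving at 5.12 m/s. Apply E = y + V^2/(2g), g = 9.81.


Specific energy E = y + V^2/(2g).
Velocity head = V^2/(2g) = 5.12^2 / (2*9.81) = 26.2144 / 19.62 = 1.3361 m.
E = 0.3 + 1.3361 = 1.6361 m.

1.6361


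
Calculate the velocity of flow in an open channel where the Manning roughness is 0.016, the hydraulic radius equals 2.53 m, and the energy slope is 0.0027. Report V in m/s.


Manning's equation gives V = (1/n) * R^(2/3) * S^(1/2).
First, compute R^(2/3) = 2.53^(2/3) = 1.8567.
Next, S^(1/2) = 0.0027^(1/2) = 0.051962.
Then 1/n = 1/0.016 = 62.5.
V = 62.5 * 1.8567 * 0.051962 = 6.0299 m/s.

6.0299


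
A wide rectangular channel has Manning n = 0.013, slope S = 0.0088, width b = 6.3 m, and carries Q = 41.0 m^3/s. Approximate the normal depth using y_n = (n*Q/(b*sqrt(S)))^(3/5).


We use the wide-channel approximation y_n = (n*Q/(b*sqrt(S)))^(3/5).
sqrt(S) = sqrt(0.0088) = 0.093808.
Numerator: n*Q = 0.013 * 41.0 = 0.533.
Denominator: b*sqrt(S) = 6.3 * 0.093808 = 0.59099.
arg = 0.9019.
y_n = 0.9019^(3/5) = 0.9399 m.

0.9399


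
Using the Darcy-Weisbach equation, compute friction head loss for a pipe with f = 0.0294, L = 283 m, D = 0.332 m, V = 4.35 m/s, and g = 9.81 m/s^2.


Darcy-Weisbach equation: h_f = f * (L/D) * V^2/(2g).
f * L/D = 0.0294 * 283/0.332 = 25.0608.
V^2/(2g) = 4.35^2 / (2*9.81) = 18.9225 / 19.62 = 0.9644 m.
h_f = 25.0608 * 0.9644 = 24.17 m.

24.17


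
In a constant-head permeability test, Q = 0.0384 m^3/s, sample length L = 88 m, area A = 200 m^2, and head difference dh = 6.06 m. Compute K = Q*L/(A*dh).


From K = Q*L / (A*dh):
Numerator: Q*L = 0.0384 * 88 = 3.3792.
Denominator: A*dh = 200 * 6.06 = 1212.0.
K = 3.3792 / 1212.0 = 0.002788 m/s.

0.002788


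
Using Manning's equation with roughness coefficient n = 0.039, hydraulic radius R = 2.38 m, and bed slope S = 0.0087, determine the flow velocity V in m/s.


Manning's equation gives V = (1/n) * R^(2/3) * S^(1/2).
First, compute R^(2/3) = 2.38^(2/3) = 1.7826.
Next, S^(1/2) = 0.0087^(1/2) = 0.093274.
Then 1/n = 1/0.039 = 25.64.
V = 25.64 * 1.7826 * 0.093274 = 4.2633 m/s.

4.2633


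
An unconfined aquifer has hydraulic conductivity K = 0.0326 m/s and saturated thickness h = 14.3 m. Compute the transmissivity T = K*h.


Transmissivity is defined as T = K * h.
T = 0.0326 * 14.3
  = 0.4662 m^2/s.

0.4662


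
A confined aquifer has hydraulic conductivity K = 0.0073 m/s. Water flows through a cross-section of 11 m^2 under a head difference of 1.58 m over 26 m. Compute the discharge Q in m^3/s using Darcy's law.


Darcy's law: Q = K * A * i, where i = dh/L.
Hydraulic gradient i = 1.58 / 26 = 0.060769.
Q = 0.0073 * 11 * 0.060769
  = 0.0049 m^3/s.

0.0049


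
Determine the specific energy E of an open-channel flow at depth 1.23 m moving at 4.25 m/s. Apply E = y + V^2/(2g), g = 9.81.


Specific energy E = y + V^2/(2g).
Velocity head = V^2/(2g) = 4.25^2 / (2*9.81) = 18.0625 / 19.62 = 0.9206 m.
E = 1.23 + 0.9206 = 2.1506 m.

2.1506


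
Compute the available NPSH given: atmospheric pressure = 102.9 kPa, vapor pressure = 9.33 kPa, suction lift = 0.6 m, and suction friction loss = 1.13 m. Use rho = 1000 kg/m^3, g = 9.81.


NPSHa = p_atm/(rho*g) - z_s - hf_s - p_vap/(rho*g).
p_atm/(rho*g) = 102.9*1000 / (1000*9.81) = 10.489 m.
p_vap/(rho*g) = 9.33*1000 / (1000*9.81) = 0.951 m.
NPSHa = 10.489 - 0.6 - 1.13 - 0.951
      = 7.81 m.

7.81


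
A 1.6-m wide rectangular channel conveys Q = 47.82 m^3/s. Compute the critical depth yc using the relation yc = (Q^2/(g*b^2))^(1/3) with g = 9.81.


Using yc = (Q^2 / (g * b^2))^(1/3):
Q^2 = 47.82^2 = 2286.75.
g * b^2 = 9.81 * 1.6^2 = 9.81 * 2.56 = 25.11.
Q^2 / (g*b^2) = 2286.75 / 25.11 = 91.0693.
yc = 91.0693^(1/3) = 4.4989 m.

4.4989


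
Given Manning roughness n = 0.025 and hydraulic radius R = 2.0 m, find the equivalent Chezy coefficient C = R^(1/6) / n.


The Chezy coefficient relates to Manning's n through C = R^(1/6) / n.
R^(1/6) = 2.0^(1/6) = 1.122462.
C = 1.122462 / 0.025 = 44.9 m^(1/2)/s.

44.9


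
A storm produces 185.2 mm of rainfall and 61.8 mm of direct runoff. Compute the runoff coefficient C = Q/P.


The runoff coefficient C = runoff depth / rainfall depth.
C = 61.8 / 185.2
  = 0.3337.

0.3337


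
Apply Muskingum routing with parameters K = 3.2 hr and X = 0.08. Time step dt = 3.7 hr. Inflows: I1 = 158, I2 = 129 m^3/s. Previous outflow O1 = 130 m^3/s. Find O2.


Muskingum coefficients:
denom = 2*K*(1-X) + dt = 2*3.2*(1-0.08) + 3.7 = 9.588.
C0 = (dt - 2*K*X)/denom = (3.7 - 2*3.2*0.08)/9.588 = 0.3325.
C1 = (dt + 2*K*X)/denom = (3.7 + 2*3.2*0.08)/9.588 = 0.4393.
C2 = (2*K*(1-X) - dt)/denom = 0.2282.
O2 = C0*I2 + C1*I1 + C2*O1
   = 0.3325*129 + 0.4393*158 + 0.2282*130
   = 141.97 m^3/s.

141.97


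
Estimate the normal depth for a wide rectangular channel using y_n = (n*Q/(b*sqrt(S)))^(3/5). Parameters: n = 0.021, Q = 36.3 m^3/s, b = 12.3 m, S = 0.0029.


We use the wide-channel approximation y_n = (n*Q/(b*sqrt(S)))^(3/5).
sqrt(S) = sqrt(0.0029) = 0.053852.
Numerator: n*Q = 0.021 * 36.3 = 0.7623.
Denominator: b*sqrt(S) = 12.3 * 0.053852 = 0.66238.
arg = 1.1509.
y_n = 1.1509^(3/5) = 1.088 m.

1.088


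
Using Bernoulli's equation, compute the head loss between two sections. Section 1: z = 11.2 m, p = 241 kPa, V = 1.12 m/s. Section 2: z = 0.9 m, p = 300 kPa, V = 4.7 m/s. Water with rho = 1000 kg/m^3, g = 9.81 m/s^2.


Total head at each section: H = z + p/(rho*g) + V^2/(2g).
H1 = 11.2 + 241*1000/(1000*9.81) + 1.12^2/(2*9.81)
   = 11.2 + 24.567 + 0.0639
   = 35.831 m.
H2 = 0.9 + 300*1000/(1000*9.81) + 4.7^2/(2*9.81)
   = 0.9 + 30.581 + 1.1259
   = 32.607 m.
h_L = H1 - H2 = 35.831 - 32.607 = 3.224 m.

3.224


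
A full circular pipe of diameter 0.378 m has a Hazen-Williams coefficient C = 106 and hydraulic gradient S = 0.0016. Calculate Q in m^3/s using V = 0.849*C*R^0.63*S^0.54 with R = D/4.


For a full circular pipe, R = D/4 = 0.378/4 = 0.0945 m.
V = 0.849 * 106 * 0.0945^0.63 * 0.0016^0.54
  = 0.849 * 106 * 0.226215 * 0.030919
  = 0.6294 m/s.
Pipe area A = pi*D^2/4 = pi*0.378^2/4 = 0.1122 m^2.
Q = A * V = 0.1122 * 0.6294 = 0.0706 m^3/s.

0.0706
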